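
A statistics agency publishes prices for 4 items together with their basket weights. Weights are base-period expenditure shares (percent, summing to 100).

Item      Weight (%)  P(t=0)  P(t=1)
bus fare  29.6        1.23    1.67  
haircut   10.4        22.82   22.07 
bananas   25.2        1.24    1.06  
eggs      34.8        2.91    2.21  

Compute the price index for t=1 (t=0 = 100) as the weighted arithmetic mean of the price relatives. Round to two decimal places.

98.22

bus fare: 29.6 × (1.67/1.23) = 29.6 × 1.357724 = 40.1886
haircut: 10.4 × (22.07/22.82) = 10.4 × 0.967134 = 10.0582
bananas: 25.2 × (1.06/1.24) = 25.2 × 0.854839 = 21.5419
eggs: 34.8 × (2.21/2.91) = 34.8 × 0.759450 = 26.4289
Index = Σ wᵢ·(p₁ᵢ/p₀ᵢ) = 40.1886 + 10.0582 + 21.5419 + 26.4289 = 98.2176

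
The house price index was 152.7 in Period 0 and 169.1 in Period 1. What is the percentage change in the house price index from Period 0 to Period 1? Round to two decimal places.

10.74%

Change = (169.1 − 152.7) / 152.7 × 100
       = 16.4 / 152.7 × 100 = 10.7400%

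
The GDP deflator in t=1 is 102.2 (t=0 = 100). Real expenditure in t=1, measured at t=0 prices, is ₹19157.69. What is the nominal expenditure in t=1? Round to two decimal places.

19579.16

Nominal = Real × (Index/100) = 19157.69 × (102.2/100)
        = 19157.69 × 1.022 = 19579.1592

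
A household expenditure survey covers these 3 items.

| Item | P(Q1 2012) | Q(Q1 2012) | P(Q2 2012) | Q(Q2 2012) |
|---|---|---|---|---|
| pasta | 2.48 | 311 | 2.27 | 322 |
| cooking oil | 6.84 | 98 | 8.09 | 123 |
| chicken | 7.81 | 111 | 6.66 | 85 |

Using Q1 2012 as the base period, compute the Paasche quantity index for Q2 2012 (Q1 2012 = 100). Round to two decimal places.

Paasche quantity index uses current-period prices as weights.
ΣP(Q2 2012)·Q(Q2 2012) = 2.27×322 + 8.09×123 + 6.66×85 = 730.94 + 995.07 + 566.1 = 2292.11
ΣP(Q2 2012)·Q(Q1 2012) = 2.27×311 + 8.09×98 + 6.66×111 = 705.97 + 792.82 + 739.26 = 2238.05
Index = 2292.11 / 2238.05 × 100 = 102.4155

102.42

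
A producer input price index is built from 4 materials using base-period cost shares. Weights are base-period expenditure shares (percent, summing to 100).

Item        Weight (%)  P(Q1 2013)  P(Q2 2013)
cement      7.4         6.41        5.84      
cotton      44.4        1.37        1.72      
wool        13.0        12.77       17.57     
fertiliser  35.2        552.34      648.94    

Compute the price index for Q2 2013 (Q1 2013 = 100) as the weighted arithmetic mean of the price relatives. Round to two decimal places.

cement: 7.4 × (5.84/6.41) = 7.4 × 0.911076 = 6.7420
cotton: 44.4 × (1.72/1.37) = 44.4 × 1.255474 = 55.7431
wool: 13.0 × (17.57/12.77) = 13.0 × 1.375881 = 17.8865
fertiliser: 35.2 × (648.94/552.34) = 35.2 × 1.174892 = 41.3562
Index = Σ wᵢ·(p₁ᵢ/p₀ᵢ) = 6.7420 + 55.7431 + 17.8865 + 41.3562 = 121.7277

121.73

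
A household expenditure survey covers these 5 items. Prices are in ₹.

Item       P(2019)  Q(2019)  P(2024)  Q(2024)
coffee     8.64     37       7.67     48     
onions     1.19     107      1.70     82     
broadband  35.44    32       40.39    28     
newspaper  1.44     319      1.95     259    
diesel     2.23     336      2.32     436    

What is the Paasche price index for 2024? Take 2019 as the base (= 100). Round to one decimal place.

110.7

Paasche price index uses current-period quantities as weights.
ΣP(2024)·Q(2024) = 7.67×48 + 1.70×82 + 40.39×28 + 1.95×259 + 2.32×436 = 368.16 + 139.4 + 1130.92 + 505.05 + 1011.52 = 3155.05
ΣP(2019)·Q(2024) = 8.64×48 + 1.19×82 + 35.44×28 + 1.44×259 + 2.23×436 = 414.72 + 97.58 + 992.32 + 372.96 + 972.28 = 2849.86
Index = 3155.05 / 2849.86 × 100 = 110.7089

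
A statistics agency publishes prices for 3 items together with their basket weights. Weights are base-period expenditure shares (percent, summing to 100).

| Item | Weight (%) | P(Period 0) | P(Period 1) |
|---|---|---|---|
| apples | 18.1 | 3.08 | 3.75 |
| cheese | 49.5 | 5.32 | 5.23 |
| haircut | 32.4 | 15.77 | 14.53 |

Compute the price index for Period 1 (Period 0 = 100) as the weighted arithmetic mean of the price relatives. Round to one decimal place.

apples: 18.1 × (3.75/3.08) = 18.1 × 1.217532 = 22.0373
cheese: 49.5 × (5.23/5.32) = 49.5 × 0.983083 = 48.6626
haircut: 32.4 × (14.53/15.77) = 32.4 × 0.921370 = 29.8524
Index = Σ wᵢ·(p₁ᵢ/p₀ᵢ) = 22.0373 + 48.6626 + 29.8524 = 100.5523

100.6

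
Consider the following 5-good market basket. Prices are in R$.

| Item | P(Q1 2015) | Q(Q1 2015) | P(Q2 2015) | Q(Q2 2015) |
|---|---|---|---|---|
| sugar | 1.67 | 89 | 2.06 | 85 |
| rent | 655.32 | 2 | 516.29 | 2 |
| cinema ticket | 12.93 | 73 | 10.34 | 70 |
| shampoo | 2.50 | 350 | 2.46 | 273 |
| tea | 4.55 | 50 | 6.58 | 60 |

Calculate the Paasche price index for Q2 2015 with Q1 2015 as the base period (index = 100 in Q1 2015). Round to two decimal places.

90.48

Paasche price index uses current-period quantities as weights.
ΣP(Q2 2015)·Q(Q2 2015) = 2.06×85 + 516.29×2 + 10.34×70 + 2.46×273 + 6.58×60 = 175.1 + 1032.58 + 723.8 + 671.58 + 394.8 = 2997.86
ΣP(Q1 2015)·Q(Q2 2015) = 1.67×85 + 655.32×2 + 12.93×70 + 2.50×273 + 4.55×60 = 141.95 + 1310.64 + 905.1 + 682.5 + 273 = 3313.19
Index = 2997.86 / 3313.19 × 100 = 90.4826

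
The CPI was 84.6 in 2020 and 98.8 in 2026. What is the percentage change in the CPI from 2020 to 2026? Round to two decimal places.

16.78%

Change = (98.8 − 84.6) / 84.6 × 100
       = 14.2 / 84.6 × 100 = 16.7849%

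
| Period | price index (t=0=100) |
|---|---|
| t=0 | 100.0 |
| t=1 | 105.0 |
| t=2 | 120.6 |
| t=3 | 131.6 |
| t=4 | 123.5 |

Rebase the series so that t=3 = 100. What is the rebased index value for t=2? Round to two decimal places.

91.64

Rebased(t=2) = 120.6 / 131.6 × 100 = 91.6413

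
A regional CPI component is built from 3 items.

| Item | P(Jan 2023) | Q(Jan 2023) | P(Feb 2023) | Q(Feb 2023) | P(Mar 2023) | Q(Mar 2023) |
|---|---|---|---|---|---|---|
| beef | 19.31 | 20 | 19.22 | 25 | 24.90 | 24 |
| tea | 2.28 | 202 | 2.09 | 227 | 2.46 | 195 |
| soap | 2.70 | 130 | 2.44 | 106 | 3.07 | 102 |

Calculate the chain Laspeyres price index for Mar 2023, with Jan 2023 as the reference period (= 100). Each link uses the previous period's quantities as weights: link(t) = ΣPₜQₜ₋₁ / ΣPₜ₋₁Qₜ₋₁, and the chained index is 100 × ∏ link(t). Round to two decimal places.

116.46

Link Jan 2023→Feb 2023:
ΣP(Feb 2023)Q(Jan 2023) = 19.22×20 + 2.09×202 + 2.44×130 = 384.4 + 422.18 + 317.2 = 1123.78
ΣP(Jan 2023)Q(Jan 2023) = 19.31×20 + 2.28×202 + 2.70×130 = 386.2 + 460.56 + 351 = 1197.76
link = 1123.78/1197.76 = 0.938235
Link Feb 2023→Mar 2023:
ΣP(Mar 2023)Q(Feb 2023) = 24.90×25 + 2.46×227 + 3.07×106 = 622.5 + 558.42 + 325.42 = 1506.34
ΣP(Feb 2023)Q(Feb 2023) = 19.22×25 + 2.09×227 + 2.44×106 = 480.5 + 474.43 + 258.64 = 1213.57
link = 1506.34/1213.57 = 1.241247
Chained index = 100 × 0.938235 × 1.241247 = 116.4581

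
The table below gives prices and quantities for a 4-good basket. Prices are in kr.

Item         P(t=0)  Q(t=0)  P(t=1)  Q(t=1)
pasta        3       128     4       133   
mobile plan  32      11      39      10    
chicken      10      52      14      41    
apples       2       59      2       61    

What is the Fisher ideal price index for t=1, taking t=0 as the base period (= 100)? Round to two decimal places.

129.70

Laspeyres component (base-period weights):
ΣP(t=1)Q(t=0) = 4×128 + 39×11 + 14×52 + 2×59 = 512 + 429 + 728 + 118 = 1787
ΣP(t=0)Q(t=0) = 3×128 + 32×11 + 10×52 + 2×59 = 384 + 352 + 520 + 118 = 1374
L = 1787 / 1374 × 100 = 130.0582
Paasche component (current-period weights):
ΣP(t=1)Q(t=1) = 4×133 + 39×10 + 14×41 + 2×61 = 532 + 390 + 574 + 122 = 1618
ΣP(t=0)Q(t=1) = 3×133 + 32×10 + 10×41 + 2×61 = 399 + 320 + 410 + 122 = 1251
P = 1618 / 1251 × 100 = 129.3365
Fisher = √(L × P) = √(130.0582 × 129.3365) = 129.6969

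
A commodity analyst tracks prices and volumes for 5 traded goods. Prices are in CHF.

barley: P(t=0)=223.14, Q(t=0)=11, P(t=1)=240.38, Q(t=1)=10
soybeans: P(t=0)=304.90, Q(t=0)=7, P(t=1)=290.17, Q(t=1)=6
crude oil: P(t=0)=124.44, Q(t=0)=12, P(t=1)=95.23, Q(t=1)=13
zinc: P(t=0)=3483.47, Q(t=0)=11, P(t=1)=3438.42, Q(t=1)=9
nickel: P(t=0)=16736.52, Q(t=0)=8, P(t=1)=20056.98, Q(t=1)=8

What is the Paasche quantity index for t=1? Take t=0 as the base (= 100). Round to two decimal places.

Paasche quantity index uses current-period prices as weights.
ΣP(t=1)·Q(t=1) = 240.38×10 + 290.17×6 + 95.23×13 + 3438.42×9 + 20056.98×8 = 2403.8 + 1741.02 + 1237.99 + 30945.78 + 160455.84 = 196784.43
ΣP(t=1)·Q(t=0) = 240.38×11 + 290.17×7 + 95.23×12 + 3438.42×11 + 20056.98×8 = 2644.18 + 2031.19 + 1142.76 + 37822.62 + 160455.84 = 204096.59
Index = 196784.43 / 204096.59 × 100 = 96.4173

96.42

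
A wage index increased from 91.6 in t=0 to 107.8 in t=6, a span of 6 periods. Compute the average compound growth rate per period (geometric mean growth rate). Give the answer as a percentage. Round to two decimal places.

Growth factor = (107.8/91.6)^(1/6) = (1.176856)^(1/6) = 1.027513
Growth rate = 1.027513 − 1 = 0.027513 = 2.7513%

2.75%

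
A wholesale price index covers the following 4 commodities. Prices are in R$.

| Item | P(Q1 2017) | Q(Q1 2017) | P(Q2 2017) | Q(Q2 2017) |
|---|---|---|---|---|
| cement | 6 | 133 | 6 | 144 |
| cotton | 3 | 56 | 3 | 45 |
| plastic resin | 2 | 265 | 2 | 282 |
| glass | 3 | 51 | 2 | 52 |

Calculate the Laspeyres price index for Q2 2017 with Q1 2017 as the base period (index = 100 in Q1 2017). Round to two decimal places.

Laspeyres price index uses base-period quantities as weights.
ΣP(Q2 2017)·Q(Q1 2017) = 6×133 + 3×56 + 2×265 + 2×51 = 798 + 168 + 530 + 102 = 1598
ΣP(Q1 2017)·Q(Q1 2017) = 6×133 + 3×56 + 2×265 + 3×51 = 798 + 168 + 530 + 153 = 1649
Index = 1598 / 1649 × 100 = 96.9072

96.91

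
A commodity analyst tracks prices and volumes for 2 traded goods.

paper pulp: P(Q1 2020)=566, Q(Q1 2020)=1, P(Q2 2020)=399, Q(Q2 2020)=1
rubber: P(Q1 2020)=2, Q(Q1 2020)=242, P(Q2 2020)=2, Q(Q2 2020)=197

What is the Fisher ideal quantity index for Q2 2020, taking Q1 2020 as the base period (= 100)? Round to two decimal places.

90.61

Laspeyres component (base-period weights):
ΣP(Q1 2020)Q(Q2 2020) = 566×1 + 2×197 = 566 + 394 = 960
ΣP(Q1 2020)Q(Q1 2020) = 566×1 + 2×242 = 566 + 484 = 1050
L = 960 / 1050 × 100 = 91.4286
Paasche component (current-period weights):
ΣP(Q2 2020)Q(Q2 2020) = 399×1 + 2×197 = 399 + 394 = 793
ΣP(Q2 2020)Q(Q1 2020) = 399×1 + 2×242 = 399 + 484 = 883
P = 793 / 883 × 100 = 89.8075
Fisher = √(L × P) = √(91.4286 × 89.8075) = 90.6144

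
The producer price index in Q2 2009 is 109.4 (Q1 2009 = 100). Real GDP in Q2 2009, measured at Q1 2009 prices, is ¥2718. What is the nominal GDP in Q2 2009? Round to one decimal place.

Nominal = Real × (Index/100) = 2718 × (109.4/100)
        = 2718 × 1.094 = 2973.4920

2973.5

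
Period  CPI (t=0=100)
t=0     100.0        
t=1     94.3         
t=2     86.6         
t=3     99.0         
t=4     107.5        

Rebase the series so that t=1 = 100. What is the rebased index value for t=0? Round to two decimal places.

Rebased(t=0) = 100.0 / 94.3 × 100 = 106.0445

106.04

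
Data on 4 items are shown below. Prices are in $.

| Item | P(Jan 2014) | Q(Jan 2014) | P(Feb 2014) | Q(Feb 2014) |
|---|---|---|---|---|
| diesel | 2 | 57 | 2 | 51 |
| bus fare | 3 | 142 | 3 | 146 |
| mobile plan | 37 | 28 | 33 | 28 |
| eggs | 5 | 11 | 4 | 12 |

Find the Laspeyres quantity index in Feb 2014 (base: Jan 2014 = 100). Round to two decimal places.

100.31

Laspeyres quantity index uses base-period prices as weights.
ΣP(Jan 2014)·Q(Feb 2014) = 2×51 + 3×146 + 37×28 + 5×12 = 102 + 438 + 1036 + 60 = 1636
ΣP(Jan 2014)·Q(Jan 2014) = 2×57 + 3×142 + 37×28 + 5×11 = 114 + 426 + 1036 + 55 = 1631
Index = 1636 / 1631 × 100 = 100.3066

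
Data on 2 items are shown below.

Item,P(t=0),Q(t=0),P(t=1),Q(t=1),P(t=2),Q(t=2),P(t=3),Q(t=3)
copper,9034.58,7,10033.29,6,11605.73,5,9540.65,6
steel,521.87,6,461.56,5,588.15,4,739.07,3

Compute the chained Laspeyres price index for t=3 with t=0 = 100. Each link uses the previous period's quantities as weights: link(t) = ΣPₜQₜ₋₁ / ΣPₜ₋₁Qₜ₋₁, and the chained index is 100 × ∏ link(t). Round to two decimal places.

107.14

Link t=0→t=1:
ΣP(t=1)Q(t=0) = 10033.29×7 + 461.56×6 = 70233.03 + 2769.36 = 73002.39
ΣP(t=0)Q(t=0) = 9034.58×7 + 521.87×6 = 63242.06 + 3131.22 = 66373.28
link = 73002.39/66373.28 = 1.099876
Link t=1→t=2:
ΣP(t=2)Q(t=1) = 11605.73×6 + 588.15×5 = 69634.38 + 2940.75 = 72575.13
ΣP(t=1)Q(t=1) = 10033.29×6 + 461.56×5 = 60199.74 + 2307.8 = 62507.54
link = 72575.13/62507.54 = 1.161062
Link t=2→t=3:
ΣP(t=3)Q(t=2) = 9540.65×5 + 739.07×4 = 47703.25 + 2956.28 = 50659.53
ΣP(t=2)Q(t=2) = 11605.73×5 + 588.15×4 = 58028.65 + 2352.6 = 60381.25
link = 50659.53/60381.25 = 0.838994
Chained index = 100 × 1.099876 × 1.161062 × 0.838994 = 107.1416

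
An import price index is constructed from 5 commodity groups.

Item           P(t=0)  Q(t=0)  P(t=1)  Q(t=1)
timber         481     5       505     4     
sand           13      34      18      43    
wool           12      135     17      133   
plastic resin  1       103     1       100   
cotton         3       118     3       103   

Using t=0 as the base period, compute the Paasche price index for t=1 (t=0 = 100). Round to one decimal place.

Paasche price index uses current-period quantities as weights.
ΣP(t=1)·Q(t=1) = 505×4 + 18×43 + 17×133 + 1×100 + 3×103 = 2020 + 774 + 2261 + 100 + 309 = 5464
ΣP(t=0)·Q(t=1) = 481×4 + 13×43 + 12×133 + 1×100 + 3×103 = 1924 + 559 + 1596 + 100 + 309 = 4488
Index = 5464 / 4488 × 100 = 121.7469

121.7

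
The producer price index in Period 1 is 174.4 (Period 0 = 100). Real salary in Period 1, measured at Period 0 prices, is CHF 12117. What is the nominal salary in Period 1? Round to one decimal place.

Nominal = Real × (Index/100) = 12117 × (174.4/100)
        = 12117 × 1.744 = 21132.0480

21132.0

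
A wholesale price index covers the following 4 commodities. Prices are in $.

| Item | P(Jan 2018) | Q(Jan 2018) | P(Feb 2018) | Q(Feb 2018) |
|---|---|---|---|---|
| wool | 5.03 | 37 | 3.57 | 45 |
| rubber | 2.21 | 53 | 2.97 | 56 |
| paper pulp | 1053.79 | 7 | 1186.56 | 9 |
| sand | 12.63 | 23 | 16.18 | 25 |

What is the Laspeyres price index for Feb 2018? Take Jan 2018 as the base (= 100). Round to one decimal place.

112.5

Laspeyres price index uses base-period quantities as weights.
ΣP(Feb 2018)·Q(Jan 2018) = 3.57×37 + 2.97×53 + 1186.56×7 + 16.18×23 = 132.09 + 157.41 + 8305.92 + 372.14 = 8967.56
ΣP(Jan 2018)·Q(Jan 2018) = 5.03×37 + 2.21×53 + 1053.79×7 + 12.63×23 = 186.11 + 117.13 + 7376.53 + 290.49 = 7970.26
Index = 8967.56 / 7970.26 × 100 = 112.5128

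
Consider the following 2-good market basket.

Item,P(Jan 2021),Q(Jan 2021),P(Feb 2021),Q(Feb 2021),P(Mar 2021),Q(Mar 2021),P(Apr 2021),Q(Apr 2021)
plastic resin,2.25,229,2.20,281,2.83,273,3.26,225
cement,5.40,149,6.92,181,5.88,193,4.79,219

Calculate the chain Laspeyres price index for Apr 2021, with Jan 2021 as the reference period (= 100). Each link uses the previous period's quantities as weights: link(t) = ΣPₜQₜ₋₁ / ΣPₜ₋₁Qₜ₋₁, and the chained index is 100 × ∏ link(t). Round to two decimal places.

109.96

Link Jan 2021→Feb 2021:
ΣP(Feb 2021)Q(Jan 2021) = 2.20×229 + 6.92×149 = 503.8 + 1031.08 = 1534.88
ΣP(Jan 2021)Q(Jan 2021) = 2.25×229 + 5.40×149 = 515.25 + 804.6 = 1319.85
link = 1534.88/1319.85 = 1.162920
Link Feb 2021→Mar 2021:
ΣP(Mar 2021)Q(Feb 2021) = 2.83×281 + 5.88×181 = 795.23 + 1064.28 = 1859.51
ΣP(Feb 2021)Q(Feb 2021) = 2.20×281 + 6.92×181 = 618.2 + 1252.52 = 1870.72
link = 1859.51/1870.72 = 0.994008
Link Mar 2021→Apr 2021:
ΣP(Apr 2021)Q(Mar 2021) = 3.26×273 + 4.79×193 = 889.98 + 924.47 = 1814.45
ΣP(Mar 2021)Q(Mar 2021) = 2.83×273 + 5.88×193 = 772.59 + 1134.84 = 1907.43
link = 1814.45/1907.43 = 0.951254
Chained index = 100 × 1.162920 × 0.994008 × 0.951254 = 109.9603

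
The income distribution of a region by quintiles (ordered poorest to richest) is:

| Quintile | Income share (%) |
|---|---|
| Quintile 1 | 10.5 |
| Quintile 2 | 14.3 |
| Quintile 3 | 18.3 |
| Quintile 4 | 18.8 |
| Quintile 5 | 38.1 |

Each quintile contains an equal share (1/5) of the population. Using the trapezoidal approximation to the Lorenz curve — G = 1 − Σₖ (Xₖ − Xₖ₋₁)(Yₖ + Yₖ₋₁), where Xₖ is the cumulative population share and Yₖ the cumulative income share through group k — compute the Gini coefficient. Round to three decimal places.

Cumulative income shares Yₖ: 0.1050, 0.2480, 0.4310, 0.6190, 1.0000
Σ (Xₖ−Xₖ₋₁)(Yₖ+Yₖ₋₁) = (1/5)(0.1050+0.0000) + (1/5)(0.2480+0.1050) + (1/5)(0.4310+0.2480) + (1/5)(0.6190+0.4310) + (1/5)(1.0000+0.6190)
  = 0.0210 + 0.0706 + 0.1358 + 0.2100 + 0.3238 = 0.7612
G = 1 − 0.7612 = 0.2388

0.239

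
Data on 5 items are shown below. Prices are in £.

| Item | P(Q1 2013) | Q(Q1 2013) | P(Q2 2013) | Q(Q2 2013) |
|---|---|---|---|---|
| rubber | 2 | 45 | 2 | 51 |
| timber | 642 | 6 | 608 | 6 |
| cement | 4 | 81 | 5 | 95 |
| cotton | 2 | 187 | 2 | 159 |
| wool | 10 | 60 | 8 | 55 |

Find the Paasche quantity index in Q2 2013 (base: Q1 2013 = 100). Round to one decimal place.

99.7

Paasche quantity index uses current-period prices as weights.
ΣP(Q2 2013)·Q(Q2 2013) = 2×51 + 608×6 + 5×95 + 2×159 + 8×55 = 102 + 3648 + 475 + 318 + 440 = 4983
ΣP(Q2 2013)·Q(Q1 2013) = 2×45 + 608×6 + 5×81 + 2×187 + 8×60 = 90 + 3648 + 405 + 374 + 480 = 4997
Index = 4983 / 4997 × 100 = 99.7198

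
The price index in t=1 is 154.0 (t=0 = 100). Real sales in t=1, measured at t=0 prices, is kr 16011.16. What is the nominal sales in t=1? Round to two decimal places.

Nominal = Real × (Index/100) = 16011.16 × (154.0/100)
        = 16011.16 × 1.540 = 24657.1864

24657.19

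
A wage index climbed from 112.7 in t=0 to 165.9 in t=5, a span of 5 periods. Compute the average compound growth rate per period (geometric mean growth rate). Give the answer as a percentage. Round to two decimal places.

8.04%

Growth factor = (165.9/112.7)^(1/5) = (1.472050)^(1/5) = 1.080400
Growth rate = 1.080400 − 1 = 0.080400 = 8.0400%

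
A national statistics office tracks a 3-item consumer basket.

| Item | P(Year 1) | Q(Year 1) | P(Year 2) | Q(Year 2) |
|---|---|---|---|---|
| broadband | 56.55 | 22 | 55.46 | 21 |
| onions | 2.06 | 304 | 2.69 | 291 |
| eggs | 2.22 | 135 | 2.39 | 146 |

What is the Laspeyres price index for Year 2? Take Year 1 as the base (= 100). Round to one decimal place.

108.8

Laspeyres price index uses base-period quantities as weights.
ΣP(Year 2)·Q(Year 1) = 55.46×22 + 2.69×304 + 2.39×135 = 1220.12 + 817.76 + 322.65 = 2360.53
ΣP(Year 1)·Q(Year 1) = 56.55×22 + 2.06×304 + 2.22×135 = 1244.1 + 626.24 + 299.7 = 2170.04
Index = 2360.53 / 2170.04 × 100 = 108.7782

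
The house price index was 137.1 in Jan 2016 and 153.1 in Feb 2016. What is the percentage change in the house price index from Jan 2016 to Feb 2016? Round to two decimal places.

11.67%

Change = (153.1 − 137.1) / 137.1 × 100
       = 16.0 / 137.1 × 100 = 11.6703%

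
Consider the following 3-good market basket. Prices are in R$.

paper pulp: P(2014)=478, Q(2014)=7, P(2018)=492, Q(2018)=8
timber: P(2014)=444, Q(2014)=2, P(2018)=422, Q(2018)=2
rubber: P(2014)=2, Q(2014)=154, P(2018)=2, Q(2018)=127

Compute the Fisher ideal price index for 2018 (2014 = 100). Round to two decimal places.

101.28

Laspeyres component (base-period weights):
ΣP(2018)Q(2014) = 492×7 + 422×2 + 2×154 = 3444 + 844 + 308 = 4596
ΣP(2014)Q(2014) = 478×7 + 444×2 + 2×154 = 3346 + 888 + 308 = 4542
L = 4596 / 4542 × 100 = 101.1889
Paasche component (current-period weights):
ΣP(2018)Q(2018) = 492×8 + 422×2 + 2×127 = 3936 + 844 + 254 = 5034
ΣP(2014)Q(2018) = 478×8 + 444×2 + 2×127 = 3824 + 888 + 254 = 4966
P = 5034 / 4966 × 100 = 101.3693
Fisher = √(L × P) = √(101.1889 × 101.3693) = 101.2791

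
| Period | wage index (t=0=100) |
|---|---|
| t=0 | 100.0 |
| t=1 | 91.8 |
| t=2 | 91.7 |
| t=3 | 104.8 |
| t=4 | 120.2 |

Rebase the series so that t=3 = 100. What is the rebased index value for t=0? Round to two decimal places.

95.42

Rebased(t=0) = 100.0 / 104.8 × 100 = 95.4198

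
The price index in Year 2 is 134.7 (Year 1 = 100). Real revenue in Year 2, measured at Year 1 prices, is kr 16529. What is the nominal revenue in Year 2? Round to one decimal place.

Nominal = Real × (Index/100) = 16529 × (134.7/100)
        = 16529 × 1.347 = 22264.5630

22264.6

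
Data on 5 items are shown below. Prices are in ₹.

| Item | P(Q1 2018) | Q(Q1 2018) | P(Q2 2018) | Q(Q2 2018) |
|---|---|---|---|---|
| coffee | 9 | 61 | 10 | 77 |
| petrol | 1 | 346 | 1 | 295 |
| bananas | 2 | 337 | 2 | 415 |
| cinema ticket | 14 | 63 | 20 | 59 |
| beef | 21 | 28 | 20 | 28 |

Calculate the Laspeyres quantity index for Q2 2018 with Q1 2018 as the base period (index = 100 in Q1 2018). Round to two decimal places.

106.35

Laspeyres quantity index uses base-period prices as weights.
ΣP(Q1 2018)·Q(Q2 2018) = 9×77 + 1×295 + 2×415 + 14×59 + 21×28 = 693 + 295 + 830 + 826 + 588 = 3232
ΣP(Q1 2018)·Q(Q1 2018) = 9×61 + 1×346 + 2×337 + 14×63 + 21×28 = 549 + 346 + 674 + 882 + 588 = 3039
Index = 3232 / 3039 × 100 = 106.3508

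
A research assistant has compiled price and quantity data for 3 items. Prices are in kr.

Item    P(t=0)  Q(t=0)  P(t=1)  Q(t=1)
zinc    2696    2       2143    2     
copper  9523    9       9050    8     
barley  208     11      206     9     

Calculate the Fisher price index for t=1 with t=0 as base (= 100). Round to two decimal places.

94.18

Laspeyres component (base-period weights):
ΣP(t=1)Q(t=0) = 2143×2 + 9050×9 + 206×11 = 4286 + 81450 + 2266 = 88002
ΣP(t=0)Q(t=0) = 2696×2 + 9523×9 + 208×11 = 5392 + 85707 + 2288 = 93387
L = 88002 / 93387 × 100 = 94.2337
Paasche component (current-period weights):
ΣP(t=1)Q(t=1) = 2143×2 + 9050×8 + 206×9 = 4286 + 72400 + 1854 = 78540
ΣP(t=0)Q(t=1) = 2696×2 + 9523×8 + 208×9 = 5392 + 76184 + 1872 = 83448
P = 78540 / 83448 × 100 = 94.1185
Fisher = √(L × P) = √(94.2337 × 94.1185) = 94.1761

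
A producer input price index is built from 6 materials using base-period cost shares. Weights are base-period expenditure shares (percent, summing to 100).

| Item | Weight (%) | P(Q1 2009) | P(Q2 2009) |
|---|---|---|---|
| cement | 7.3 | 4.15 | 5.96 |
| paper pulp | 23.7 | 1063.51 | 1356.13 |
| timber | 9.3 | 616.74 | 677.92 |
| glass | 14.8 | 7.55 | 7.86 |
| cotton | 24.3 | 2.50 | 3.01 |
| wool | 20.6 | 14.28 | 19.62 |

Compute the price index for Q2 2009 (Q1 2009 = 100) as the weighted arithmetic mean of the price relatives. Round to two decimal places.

cement: 7.3 × (5.96/4.15) = 7.3 × 1.436145 = 10.4839
paper pulp: 23.7 × (1356.13/1063.51) = 23.7 × 1.275146 = 30.2209
timber: 9.3 × (677.92/616.74) = 9.3 × 1.099199 = 10.2226
glass: 14.8 × (7.86/7.55) = 14.8 × 1.041060 = 15.4077
cotton: 24.3 × (3.01/2.50) = 24.3 × 1.204000 = 29.2572
wool: 20.6 × (19.62/14.28) = 20.6 × 1.373950 = 28.3034
Index = Σ wᵢ·(p₁ᵢ/p₀ᵢ) = 10.4839 + 30.2209 + 10.2226 + 15.4077 + 29.2572 + 28.3034 = 123.8956

123.90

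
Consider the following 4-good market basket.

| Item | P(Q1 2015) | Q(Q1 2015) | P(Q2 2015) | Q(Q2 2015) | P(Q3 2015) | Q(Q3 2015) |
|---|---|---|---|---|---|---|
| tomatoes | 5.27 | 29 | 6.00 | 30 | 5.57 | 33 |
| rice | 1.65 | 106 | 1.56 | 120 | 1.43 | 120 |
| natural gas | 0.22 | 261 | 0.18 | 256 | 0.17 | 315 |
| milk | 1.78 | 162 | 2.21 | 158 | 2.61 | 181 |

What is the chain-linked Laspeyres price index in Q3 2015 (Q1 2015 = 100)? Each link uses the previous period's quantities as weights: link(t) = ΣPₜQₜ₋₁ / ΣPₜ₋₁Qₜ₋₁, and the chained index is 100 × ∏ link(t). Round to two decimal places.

115.18

Link Q1 2015→Q2 2015:
ΣP(Q2 2015)Q(Q1 2015) = 6.00×29 + 1.56×106 + 0.18×261 + 2.21×162 = 174 + 165.36 + 46.98 + 358.02 = 744.36
ΣP(Q1 2015)Q(Q1 2015) = 5.27×29 + 1.65×106 + 0.22×261 + 1.78×162 = 152.83 + 174.9 + 57.42 + 288.36 = 673.51
link = 744.36/673.51 = 1.105195
Link Q2 2015→Q3 2015:
ΣP(Q3 2015)Q(Q2 2015) = 5.57×30 + 1.43×120 + 0.17×256 + 2.61×158 = 167.1 + 171.6 + 43.52 + 412.38 = 794.6
ΣP(Q2 2015)Q(Q2 2015) = 6.00×30 + 1.56×120 + 0.18×256 + 2.21×158 = 180 + 187.2 + 46.08 + 349.18 = 762.46
link = 794.6/762.46 = 1.042153
Chained index = 100 × 1.105195 × 1.042153 = 115.1782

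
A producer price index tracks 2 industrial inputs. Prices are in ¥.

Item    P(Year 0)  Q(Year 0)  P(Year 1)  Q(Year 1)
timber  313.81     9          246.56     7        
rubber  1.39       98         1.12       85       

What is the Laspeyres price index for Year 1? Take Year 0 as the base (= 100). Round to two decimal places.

78.66

Laspeyres price index uses base-period quantities as weights.
ΣP(Year 1)·Q(Year 0) = 246.56×9 + 1.12×98 = 2219.04 + 109.76 = 2328.8
ΣP(Year 0)·Q(Year 0) = 313.81×9 + 1.39×98 = 2824.29 + 136.22 = 2960.51
Index = 2328.8 / 2960.51 × 100 = 78.6621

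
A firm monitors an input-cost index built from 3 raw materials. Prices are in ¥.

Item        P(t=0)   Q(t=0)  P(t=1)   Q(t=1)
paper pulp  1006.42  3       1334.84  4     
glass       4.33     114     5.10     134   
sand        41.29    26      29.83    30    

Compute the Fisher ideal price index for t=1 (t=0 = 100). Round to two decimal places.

117.63

Laspeyres component (base-period weights):
ΣP(t=1)Q(t=0) = 1334.84×3 + 5.10×114 + 29.83×26 = 4004.52 + 581.4 + 775.58 = 5361.5
ΣP(t=0)Q(t=0) = 1006.42×3 + 4.33×114 + 41.29×26 = 3019.26 + 493.62 + 1073.54 = 4586.42
L = 5361.5 / 4586.42 × 100 = 116.8995
Paasche component (current-period weights):
ΣP(t=1)Q(t=1) = 1334.84×4 + 5.10×134 + 29.83×30 = 5339.36 + 683.4 + 894.9 = 6917.66
ΣP(t=0)Q(t=1) = 1006.42×4 + 4.33×134 + 41.29×30 = 4025.68 + 580.22 + 1238.7 = 5844.6
P = 6917.66 / 5844.6 × 100 = 118.3599
Fisher = √(L × P) = √(116.8995 × 118.3599) = 117.6274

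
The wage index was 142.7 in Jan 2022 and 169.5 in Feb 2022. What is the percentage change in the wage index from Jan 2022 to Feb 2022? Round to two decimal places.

Change = (169.5 − 142.7) / 142.7 × 100
       = 26.8 / 142.7 × 100 = 18.7807%

18.78%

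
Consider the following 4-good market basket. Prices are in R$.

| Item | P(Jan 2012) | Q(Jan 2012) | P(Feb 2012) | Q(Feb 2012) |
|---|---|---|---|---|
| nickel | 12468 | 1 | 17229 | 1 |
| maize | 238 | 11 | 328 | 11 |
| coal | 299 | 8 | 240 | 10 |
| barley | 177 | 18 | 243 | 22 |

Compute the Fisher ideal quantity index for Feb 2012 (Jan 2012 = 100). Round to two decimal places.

105.83

Laspeyres component (base-period weights):
ΣP(Jan 2012)Q(Feb 2012) = 12468×1 + 238×11 + 299×10 + 177×22 = 12468 + 2618 + 2990 + 3894 = 21970
ΣP(Jan 2012)Q(Jan 2012) = 12468×1 + 238×11 + 299×8 + 177×18 = 12468 + 2618 + 2392 + 3186 = 20664
L = 21970 / 20664 × 100 = 106.3202
Paasche component (current-period weights):
ΣP(Feb 2012)Q(Feb 2012) = 17229×1 + 328×11 + 240×10 + 243×22 = 17229 + 3608 + 2400 + 5346 = 28583
ΣP(Feb 2012)Q(Jan 2012) = 17229×1 + 328×11 + 240×8 + 243×18 = 17229 + 3608 + 1920 + 4374 = 27131
P = 28583 / 27131 × 100 = 105.3518
Fisher = √(L × P) = √(106.3202 × 105.3518) = 105.8349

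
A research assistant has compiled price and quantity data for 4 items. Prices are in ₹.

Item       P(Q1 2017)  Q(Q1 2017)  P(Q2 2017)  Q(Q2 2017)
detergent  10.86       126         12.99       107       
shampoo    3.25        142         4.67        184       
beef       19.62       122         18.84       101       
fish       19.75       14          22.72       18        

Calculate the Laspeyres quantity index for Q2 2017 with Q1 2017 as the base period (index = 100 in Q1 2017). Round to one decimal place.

Laspeyres quantity index uses base-period prices as weights.
ΣP(Q1 2017)·Q(Q2 2017) = 10.86×107 + 3.25×184 + 19.62×101 + 19.75×18 = 1162.02 + 598 + 1981.62 + 355.5 = 4097.14
ΣP(Q1 2017)·Q(Q1 2017) = 10.86×126 + 3.25×142 + 19.62×122 + 19.75×14 = 1368.36 + 461.5 + 2393.64 + 276.5 = 4500
Index = 4097.14 / 4500 × 100 = 91.0476

91.0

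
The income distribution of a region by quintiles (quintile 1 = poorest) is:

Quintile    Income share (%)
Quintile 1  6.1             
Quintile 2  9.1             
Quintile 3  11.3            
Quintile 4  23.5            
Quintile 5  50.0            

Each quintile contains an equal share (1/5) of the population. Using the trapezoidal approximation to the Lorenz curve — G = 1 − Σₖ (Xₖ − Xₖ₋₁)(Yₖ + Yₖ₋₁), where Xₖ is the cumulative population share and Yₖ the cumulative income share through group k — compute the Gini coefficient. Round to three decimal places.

Cumulative income shares Yₖ: 0.0610, 0.1520, 0.2650, 0.5000, 1.0000
Σ (Xₖ−Xₖ₋₁)(Yₖ+Yₖ₋₁) = (1/5)(0.0610+0.0000) + (1/5)(0.1520+0.0610) + (1/5)(0.2650+0.1520) + (1/5)(0.5000+0.2650) + (1/5)(1.0000+0.5000)
  = 0.0122 + 0.0426 + 0.0834 + 0.1530 + 0.3000 = 0.5912
G = 1 − 0.5912 = 0.4088

0.409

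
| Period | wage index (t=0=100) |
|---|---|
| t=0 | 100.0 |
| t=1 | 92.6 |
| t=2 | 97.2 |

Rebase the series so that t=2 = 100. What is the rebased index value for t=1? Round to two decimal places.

Rebased(t=1) = 92.6 / 97.2 × 100 = 95.2675

95.27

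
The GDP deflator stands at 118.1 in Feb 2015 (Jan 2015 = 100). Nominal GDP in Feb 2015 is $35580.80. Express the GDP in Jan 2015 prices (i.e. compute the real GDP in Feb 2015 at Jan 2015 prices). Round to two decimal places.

30127.69

Real = Nominal ÷ (Index/100) = 35580.80 ÷ (118.1/100)
     = 35580.80 ÷ 1.181 = 30127.6884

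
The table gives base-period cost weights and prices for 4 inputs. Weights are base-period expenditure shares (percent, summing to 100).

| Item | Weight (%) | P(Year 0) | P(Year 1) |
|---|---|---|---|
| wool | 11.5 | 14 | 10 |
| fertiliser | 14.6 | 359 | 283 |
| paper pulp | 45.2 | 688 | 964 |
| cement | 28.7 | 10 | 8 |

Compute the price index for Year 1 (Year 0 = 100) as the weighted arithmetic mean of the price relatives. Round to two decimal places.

wool: 11.5 × (10/14) = 11.5 × 0.714286 = 8.2143
fertiliser: 14.6 × (283/359) = 14.6 × 0.788301 = 11.5092
paper pulp: 45.2 × (964/688) = 45.2 × 1.401163 = 63.3326
cement: 28.7 × (8/10) = 28.7 × 0.800000 = 22.9600
Index = Σ wᵢ·(p₁ᵢ/p₀ᵢ) = 8.2143 + 11.5092 + 63.3326 + 22.9600 = 106.0160

106.02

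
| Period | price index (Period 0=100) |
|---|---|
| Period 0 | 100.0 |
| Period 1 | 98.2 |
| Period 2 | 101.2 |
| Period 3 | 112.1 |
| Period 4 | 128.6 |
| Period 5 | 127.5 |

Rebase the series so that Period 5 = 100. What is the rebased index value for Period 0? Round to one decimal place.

78.4

Rebased(Period 0) = 100.0 / 127.5 × 100 = 78.4314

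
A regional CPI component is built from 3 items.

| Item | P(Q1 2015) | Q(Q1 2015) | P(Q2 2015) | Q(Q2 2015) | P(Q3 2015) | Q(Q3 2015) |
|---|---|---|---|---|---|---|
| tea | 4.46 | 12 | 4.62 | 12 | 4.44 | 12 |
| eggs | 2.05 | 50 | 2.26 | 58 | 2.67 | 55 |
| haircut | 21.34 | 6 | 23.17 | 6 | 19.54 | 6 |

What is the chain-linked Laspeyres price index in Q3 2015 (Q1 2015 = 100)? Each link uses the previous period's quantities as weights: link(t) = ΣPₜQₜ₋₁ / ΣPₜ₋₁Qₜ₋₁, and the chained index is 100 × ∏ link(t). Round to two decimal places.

Link Q1 2015→Q2 2015:
ΣP(Q2 2015)Q(Q1 2015) = 4.62×12 + 2.26×50 + 23.17×6 = 55.44 + 113 + 139.02 = 307.46
ΣP(Q1 2015)Q(Q1 2015) = 4.46×12 + 2.05×50 + 21.34×6 = 53.52 + 102.5 + 128.04 = 284.06
link = 307.46/284.06 = 1.082377
Link Q2 2015→Q3 2015:
ΣP(Q3 2015)Q(Q2 2015) = 4.44×12 + 2.67×58 + 19.54×6 = 53.28 + 154.86 + 117.24 = 325.38
ΣP(Q2 2015)Q(Q2 2015) = 4.62×12 + 2.26×58 + 23.17×6 = 55.44 + 131.08 + 139.02 = 325.54
link = 325.38/325.54 = 0.999509
Chained index = 100 × 1.082377 × 0.999509 = 108.1845

108.18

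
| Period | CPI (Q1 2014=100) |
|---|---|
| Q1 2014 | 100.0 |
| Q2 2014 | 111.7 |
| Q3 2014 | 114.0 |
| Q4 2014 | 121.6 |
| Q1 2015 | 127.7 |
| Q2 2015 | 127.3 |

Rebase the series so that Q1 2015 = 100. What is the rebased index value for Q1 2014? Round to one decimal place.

Rebased(Q1 2014) = 100.0 / 127.7 × 100 = 78.3085

78.3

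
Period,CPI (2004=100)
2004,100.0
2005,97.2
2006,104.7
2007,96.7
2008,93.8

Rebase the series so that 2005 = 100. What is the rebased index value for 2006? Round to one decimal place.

107.7

Rebased(2006) = 104.7 / 97.2 × 100 = 107.7160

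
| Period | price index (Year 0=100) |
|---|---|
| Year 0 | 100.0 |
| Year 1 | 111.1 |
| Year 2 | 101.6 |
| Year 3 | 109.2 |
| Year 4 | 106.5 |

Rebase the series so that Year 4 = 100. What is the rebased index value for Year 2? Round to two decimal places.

Rebased(Year 2) = 101.6 / 106.5 × 100 = 95.3991

95.40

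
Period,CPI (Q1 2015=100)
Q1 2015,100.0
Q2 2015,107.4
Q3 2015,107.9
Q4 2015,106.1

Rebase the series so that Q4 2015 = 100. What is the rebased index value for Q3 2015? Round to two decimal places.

101.70

Rebased(Q3 2015) = 107.9 / 106.1 × 100 = 101.6965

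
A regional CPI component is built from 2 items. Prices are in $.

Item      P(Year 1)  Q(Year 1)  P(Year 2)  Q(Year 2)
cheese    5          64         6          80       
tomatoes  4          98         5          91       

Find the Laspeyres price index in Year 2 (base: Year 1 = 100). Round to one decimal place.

Laspeyres price index uses base-period quantities as weights.
ΣP(Year 2)·Q(Year 1) = 6×64 + 5×98 = 384 + 490 = 874
ΣP(Year 1)·Q(Year 1) = 5×64 + 4×98 = 320 + 392 = 712
Index = 874 / 712 × 100 = 122.7528

122.8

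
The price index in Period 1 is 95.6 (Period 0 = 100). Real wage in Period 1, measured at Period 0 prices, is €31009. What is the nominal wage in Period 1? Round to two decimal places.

29644.60

Nominal = Real × (Index/100) = 31009 × (95.6/100)
        = 31009 × 0.956 = 29644.6040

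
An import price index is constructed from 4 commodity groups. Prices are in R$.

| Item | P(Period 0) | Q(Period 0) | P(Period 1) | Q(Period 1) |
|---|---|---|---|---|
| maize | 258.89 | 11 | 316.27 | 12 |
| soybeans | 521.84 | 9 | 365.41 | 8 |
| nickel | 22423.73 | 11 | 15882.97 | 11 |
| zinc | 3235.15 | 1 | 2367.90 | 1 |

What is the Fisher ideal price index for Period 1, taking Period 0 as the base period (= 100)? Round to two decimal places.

Laspeyres component (base-period weights):
ΣP(Period 1)Q(Period 0) = 316.27×11 + 365.41×9 + 15882.97×11 + 2367.90×1 = 3478.97 + 3288.69 + 174712.67 + 2367.9 = 183848.23
ΣP(Period 0)Q(Period 0) = 258.89×11 + 521.84×9 + 22423.73×11 + 3235.15×1 = 2847.79 + 4696.56 + 246661.03 + 3235.15 = 257440.53
L = 183848.23 / 257440.53 × 100 = 71.4139
Paasche component (current-period weights):
ΣP(Period 1)Q(Period 1) = 316.27×12 + 365.41×8 + 15882.97×11 + 2367.90×1 = 3795.24 + 2923.28 + 174712.67 + 2367.9 = 183799.09
ΣP(Period 0)Q(Period 1) = 258.89×12 + 521.84×8 + 22423.73×11 + 3235.15×1 = 3106.68 + 4174.72 + 246661.03 + 3235.15 = 257177.58
P = 183799.09 / 257177.58 × 100 = 71.4678
Fisher = √(L × P) = √(71.4139 × 71.4678) = 71.4408

71.44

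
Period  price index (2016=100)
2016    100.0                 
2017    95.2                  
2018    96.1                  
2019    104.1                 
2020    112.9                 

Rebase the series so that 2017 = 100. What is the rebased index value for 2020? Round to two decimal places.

118.59

Rebased(2020) = 112.9 / 95.2 × 100 = 118.5924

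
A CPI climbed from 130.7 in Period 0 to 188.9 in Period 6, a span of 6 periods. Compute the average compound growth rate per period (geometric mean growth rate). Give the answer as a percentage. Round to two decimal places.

6.33%

Growth factor = (188.9/130.7)^(1/6) = (1.445295)^(1/6) = 1.063309
Growth rate = 1.063309 − 1 = 0.063309 = 6.3309%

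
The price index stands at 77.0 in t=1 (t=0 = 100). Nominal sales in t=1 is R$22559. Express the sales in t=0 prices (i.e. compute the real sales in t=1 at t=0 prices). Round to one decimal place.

29297.4

Real = Nominal ÷ (Index/100) = 22559 ÷ (77.0/100)
     = 22559 ÷ 0.770 = 29297.4026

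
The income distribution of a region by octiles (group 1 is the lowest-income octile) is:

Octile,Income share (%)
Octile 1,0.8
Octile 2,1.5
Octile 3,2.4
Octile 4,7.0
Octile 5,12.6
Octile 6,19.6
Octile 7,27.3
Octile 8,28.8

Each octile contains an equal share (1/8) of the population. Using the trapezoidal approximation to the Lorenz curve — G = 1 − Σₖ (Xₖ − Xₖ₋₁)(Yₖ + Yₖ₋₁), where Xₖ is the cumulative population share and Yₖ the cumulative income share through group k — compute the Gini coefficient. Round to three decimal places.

Cumulative income shares Yₖ: 0.0080, 0.0230, 0.0470, 0.1170, 0.2430, 0.4390, 0.7120, 1.0000
Σ (Xₖ−Xₖ₋₁)(Yₖ+Yₖ₋₁) = (1/8)(0.0080+0.0000) + (1/8)(0.0230+0.0080) + (1/8)(0.0470+0.0230) + (1/8)(0.1170+0.0470) + (1/8)(0.2430+0.1170) + (1/8)(0.4390+0.2430) + (1/8)(0.7120+0.4390) + (1/8)(1.0000+0.7120)
  = 0.0010 + 0.0039 + 0.0088 + 0.0205 + 0.0450 + 0.0852 + 0.1439 + 0.2140 = 0.5222
G = 1 − 0.5222 = 0.4778

0.478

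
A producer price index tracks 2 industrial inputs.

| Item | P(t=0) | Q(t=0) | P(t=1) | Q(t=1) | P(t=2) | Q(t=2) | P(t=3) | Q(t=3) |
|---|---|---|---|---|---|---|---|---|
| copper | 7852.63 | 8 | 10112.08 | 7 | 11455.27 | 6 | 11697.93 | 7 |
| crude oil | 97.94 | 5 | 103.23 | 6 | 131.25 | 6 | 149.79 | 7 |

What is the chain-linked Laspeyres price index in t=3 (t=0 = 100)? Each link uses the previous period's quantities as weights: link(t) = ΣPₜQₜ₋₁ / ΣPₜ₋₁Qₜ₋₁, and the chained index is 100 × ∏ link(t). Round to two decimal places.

149.12

Link t=0→t=1:
ΣP(t=1)Q(t=0) = 10112.08×8 + 103.23×5 = 80896.64 + 516.15 = 81412.79
ΣP(t=0)Q(t=0) = 7852.63×8 + 97.94×5 = 62821.04 + 489.7 = 63310.74
link = 81412.79/63310.74 = 1.285924
Link t=1→t=2:
ΣP(t=2)Q(t=1) = 11455.27×7 + 131.25×6 = 80186.89 + 787.5 = 80974.39
ΣP(t=1)Q(t=1) = 10112.08×7 + 103.23×6 = 70784.56 + 619.38 = 71403.94
link = 80974.39/71403.94 = 1.134033
Link t=2→t=3:
ΣP(t=3)Q(t=2) = 11697.93×6 + 149.79×6 = 70187.58 + 898.74 = 71086.32
ΣP(t=2)Q(t=2) = 11455.27×6 + 131.25×6 = 68731.62 + 787.5 = 69519.12
link = 71086.32/69519.12 = 1.022543
Chained index = 100 × 1.285924 × 1.134033 × 1.022543 = 149.1154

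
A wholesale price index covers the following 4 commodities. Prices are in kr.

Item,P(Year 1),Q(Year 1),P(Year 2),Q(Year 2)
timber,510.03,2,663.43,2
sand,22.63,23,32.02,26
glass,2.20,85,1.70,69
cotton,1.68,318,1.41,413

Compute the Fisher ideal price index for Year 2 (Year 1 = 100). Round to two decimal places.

116.97

Laspeyres component (base-period weights):
ΣP(Year 2)Q(Year 1) = 663.43×2 + 32.02×23 + 1.70×85 + 1.41×318 = 1326.86 + 736.46 + 144.5 + 448.38 = 2656.2
ΣP(Year 1)Q(Year 1) = 510.03×2 + 22.63×23 + 2.20×85 + 1.68×318 = 1020.06 + 520.49 + 187 + 534.24 = 2261.79
L = 2656.2 / 2261.79 × 100 = 117.4380
Paasche component (current-period weights):
ΣP(Year 2)Q(Year 2) = 663.43×2 + 32.02×26 + 1.70×69 + 1.41×413 = 1326.86 + 832.52 + 117.3 + 582.33 = 2859.01
ΣP(Year 1)Q(Year 2) = 510.03×2 + 22.63×26 + 2.20×69 + 1.68×413 = 1020.06 + 588.38 + 151.8 + 693.84 = 2454.08
P = 2859.01 / 2454.08 × 100 = 116.5003
Fisher = √(L × P) = √(117.4380 × 116.5003) = 116.9682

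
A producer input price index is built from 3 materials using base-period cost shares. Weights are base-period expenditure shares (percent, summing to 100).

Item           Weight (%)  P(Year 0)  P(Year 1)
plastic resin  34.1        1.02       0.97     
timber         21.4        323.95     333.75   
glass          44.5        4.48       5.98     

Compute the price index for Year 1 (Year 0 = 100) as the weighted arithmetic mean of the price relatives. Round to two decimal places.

113.88

plastic resin: 34.1 × (0.97/1.02) = 34.1 × 0.950980 = 32.4284
timber: 21.4 × (333.75/323.95) = 21.4 × 1.030252 = 22.0474
glass: 44.5 × (5.98/4.48) = 44.5 × 1.334821 = 59.3996
Index = Σ wᵢ·(p₁ᵢ/p₀ᵢ) = 32.4284 + 22.0474 + 59.3996 = 113.8754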